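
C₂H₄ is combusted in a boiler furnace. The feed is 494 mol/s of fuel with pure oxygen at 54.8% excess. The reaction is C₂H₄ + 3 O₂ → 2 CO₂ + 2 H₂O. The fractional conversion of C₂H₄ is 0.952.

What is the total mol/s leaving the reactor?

Stoichiometric O₂ = 3 × 494 = 1482 mol/s; O₂ fed = 1482 × 1.548 = 2294 mol/s.
Fuel reacted = 0.952 × 494 → ξ = 470.3 mol/s.
Outlet (n = n₀ + ν ξ):
  C₂H₄: 494 − 1(470.3) = 23.71
  O₂: 2294 − 3(470.3) = 883.3
  CO₂: 0 + 2(470.3) = 940.6
  H₂O: 0 + 2(470.3) = 940.6
Total out = 23.71 + 883.3 + 940.6 + 940.6 = 2788 mol/s.

2790 mol/s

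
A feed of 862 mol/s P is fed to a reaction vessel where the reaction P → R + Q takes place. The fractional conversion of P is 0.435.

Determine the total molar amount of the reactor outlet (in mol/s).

1240 mol/s

P reacted = 0.435 × 862 = 375 mol/s; ν_P = −1, so ξ = 375/1 = 375 mol/s.
Outlet amounts (n = n₀ + ν ξ):
  P: 862 − 1(375) = 487
  R: 0 + 1(375) = 375
  Q: 0 + 1(375) = 375
Total out = 487 + 375 + 375 = 1237 mol/s.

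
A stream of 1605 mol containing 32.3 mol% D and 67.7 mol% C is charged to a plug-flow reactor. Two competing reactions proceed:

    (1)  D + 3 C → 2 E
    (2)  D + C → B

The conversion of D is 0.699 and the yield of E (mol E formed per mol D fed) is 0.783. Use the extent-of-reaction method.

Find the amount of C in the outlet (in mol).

318 mol

Yield of E: 2ξ₁ / 518.4 = 0.783 → ξ₁ = 203 mol.
Conversion of D: 1ξ₁ + 1ξ₂ = 0.699 × 518.4 = 362.4 → ξ₂ = 159.4 mol.
Outlet amounts (n = n₀ + Σ ν·ξ):
  D: 518.4 − 1(203) − 1(159.4) = 156
  C: 1087 − 3(203) − 1(159.4) = 318.3
  E: 0 + 2(203) = 405.9
  B: 0 + 1(159.4) = 159.4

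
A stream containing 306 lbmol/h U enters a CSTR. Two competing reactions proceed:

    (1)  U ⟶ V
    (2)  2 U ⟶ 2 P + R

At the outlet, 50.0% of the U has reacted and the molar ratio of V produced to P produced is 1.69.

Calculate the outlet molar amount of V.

Conversion of U: U consumed = 0.5 × 306 = 153 lbmol/h = 1ξ₁ + 2ξ₂.
Selectivity: 1ξ₁ / (2ξ₂) = 1.69 → ξ₁ = 3.38 ξ₂.
Substitute: (1·3.38 + 2) ξ₂ = 153 → ξ₂ = 28.44 lbmol/h, ξ₁ = 96.12 lbmol/h.
Outlet amounts (n = n₀ + Σ ν·ξ):
  U: 306 − 1(96.12) − 2(28.44) = 153
  V: 0 + 1(96.12) = 96.12
  P: 0 + 2(28.44) = 56.88
  R: 0 + 1(28.44) = 28.44

96.1 lbmol/h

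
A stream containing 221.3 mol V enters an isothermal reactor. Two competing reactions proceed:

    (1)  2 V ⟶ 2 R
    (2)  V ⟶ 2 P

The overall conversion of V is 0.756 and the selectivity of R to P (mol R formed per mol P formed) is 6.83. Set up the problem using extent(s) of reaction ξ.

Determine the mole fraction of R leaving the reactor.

Conversion of V: V consumed = 0.756 × 221.3 = 167.3 mol = 2ξ₁ + 1ξ₂.
Selectivity: 2ξ₁ / (2ξ₂) = 6.83 → ξ₁ = 6.83 ξ₂.
Substitute: (2·6.83 + 1) ξ₂ = 167.3 → ξ₂ = 11.41 mol, ξ₁ = 77.95 mol.
Outlet amounts (n = n₀ + Σ ν·ξ):
  V: 221.3 − 2(77.95) − 1(11.41) = 54
  R: 0 + 2(77.95) = 155.9
  P: 0 + 2(11.41) = 22.82
Total out = 232.7 mol; y_R = 155.9 / 232.7 = 0.6699.

0.67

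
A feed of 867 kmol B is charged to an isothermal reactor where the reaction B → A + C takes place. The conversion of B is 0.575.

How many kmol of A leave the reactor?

B reacted = 0.575 × 867 = 498.5 kmol; ν_B = −1, so ξ = 498.5/1 = 498.5 kmol.
Outlet amounts (n = n₀ + ν ξ):
  B: 867 − 1(498.5) = 368.5
  A: 0 + 1(498.5) = 498.5
  C: 0 + 1(498.5) = 498.5

499 kmol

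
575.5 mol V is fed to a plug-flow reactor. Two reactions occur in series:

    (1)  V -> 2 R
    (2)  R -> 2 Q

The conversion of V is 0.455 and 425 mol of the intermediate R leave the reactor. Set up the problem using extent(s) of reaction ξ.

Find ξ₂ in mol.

ξ₂ = 98.7 mol

Conversion of V: V consumed = 1ξ₁ = 0.455 × 575.5 → ξ₁ = 261.9 mol.
R balance: n_R = 0 + 2ξ₁ − 1ξ₂ = 425 → ξ₂ = (2·261.9 − 425)/1 = 98.71 mol.
Outlet amounts (n = n₀ + Σ ν·ξ):
  V: 575.5 − 1(261.9) = 313.6
  R: 0 + 2(261.9) − 1(98.71) = 425
  Q: 0 + 2(98.71) = 197.4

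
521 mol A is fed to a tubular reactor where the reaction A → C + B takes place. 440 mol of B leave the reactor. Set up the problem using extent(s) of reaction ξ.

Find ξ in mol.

ξ = 440 mol

For B: n = n₀ + 1ξ → 440 = 0 + 1ξ, giving ξ = 440 mol.
Outlet amounts (n = n₀ + ν ξ):
  A: 521 − 1(440) = 81
  C: 0 + 1(440) = 440
  B: 0 + 1(440) = 440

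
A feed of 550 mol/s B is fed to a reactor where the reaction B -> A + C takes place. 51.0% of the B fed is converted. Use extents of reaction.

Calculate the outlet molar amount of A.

280 mol/s

B reacted = 0.51 × 550 = 280.5 mol/s; ν_B = −1, so ξ = 280.5/1 = 280.5 mol/s.
Outlet amounts (n = n₀ + ν ξ):
  B: 550 − 1(280.5) = 269.5
  A: 0 + 1(280.5) = 280.5
  C: 0 + 1(280.5) = 280.5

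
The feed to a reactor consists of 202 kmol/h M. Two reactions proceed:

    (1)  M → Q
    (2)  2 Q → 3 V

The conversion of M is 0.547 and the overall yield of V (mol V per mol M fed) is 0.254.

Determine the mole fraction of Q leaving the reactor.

0.348

Conversion of M: M consumed = 1ξ₁ = 0.547 × 202 → ξ₁ = 110.5 kmol/h.
Yield of V: 3ξ₂ / 202 = 0.254 → ξ₂ = 17.1 kmol/h.
Outlet amounts (n = n₀ + Σ ν·ξ):
  M: 202 − 1(110.5) = 91.51
  Q: 0 + 1(110.5) − 2(17.1) = 76.29
  V: 0 + 3(17.1) = 51.31
Total out = 219.1 kmol/h; y_Q = 76.29 / 219.1 = 0.3482.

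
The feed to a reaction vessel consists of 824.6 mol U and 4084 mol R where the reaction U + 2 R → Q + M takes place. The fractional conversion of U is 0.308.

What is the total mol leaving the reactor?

4650 mol

U reacted = 0.308 × 824.6 = 254 mol; ν_U = −1, so ξ = 254/1 = 254 mol.
Outlet amounts (n = n₀ + ν ξ):
  U: 824.6 − 1(254) = 570.6
  R: 4084 − 2(254) = 3576
  Q: 0 + 1(254) = 254
  M: 0 + 1(254) = 254
Total out = 570.6 + 3576 + 254 + 254 = 4655 mol.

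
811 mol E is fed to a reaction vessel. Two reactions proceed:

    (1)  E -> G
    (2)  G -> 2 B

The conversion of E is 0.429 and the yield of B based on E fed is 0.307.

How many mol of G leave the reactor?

223 mol

Conversion of E: E consumed = 1ξ₁ = 0.429 × 811 → ξ₁ = 347.9 mol.
Yield of B: 2ξ₂ / 811 = 0.307 → ξ₂ = 124.5 mol.
Outlet amounts (n = n₀ + Σ ν·ξ):
  E: 811 − 1(347.9) = 463.1
  G: 0 + 1(347.9) − 1(124.5) = 223.4
  B: 0 + 2(124.5) = 249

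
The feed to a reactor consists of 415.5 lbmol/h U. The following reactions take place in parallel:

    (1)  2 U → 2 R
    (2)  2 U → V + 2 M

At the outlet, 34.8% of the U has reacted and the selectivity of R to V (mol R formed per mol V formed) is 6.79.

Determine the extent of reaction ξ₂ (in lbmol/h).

ξ₂ = 16.4 lbmol/h

Conversion of U: U consumed = 0.348 × 415.5 = 144.6 lbmol/h = 2ξ₁ + 2ξ₂.
Selectivity: 2ξ₁ / (1ξ₂) = 6.79 → ξ₁ = 3.395 ξ₂.
Substitute: (2·3.395 + 2) ξ₂ = 144.6 → ξ₂ = 16.45 lbmol/h, ξ₁ = 55.85 lbmol/h.
Outlet amounts (n = n₀ + Σ ν·ξ):
  U: 415.5 − 2(55.85) − 2(16.45) = 270.9
  R: 0 + 2(55.85) = 111.7
  V: 0 + 1(16.45) = 16.45
  M: 0 + 2(16.45) = 32.9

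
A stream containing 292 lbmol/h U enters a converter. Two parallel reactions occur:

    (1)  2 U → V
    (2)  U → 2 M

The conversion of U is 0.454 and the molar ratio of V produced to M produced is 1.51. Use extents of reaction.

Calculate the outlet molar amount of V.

56.9 lbmol/h

Conversion of U: U consumed = 0.454 × 292 = 132.6 lbmol/h = 2ξ₁ + 1ξ₂.
Selectivity: 1ξ₁ / (2ξ₂) = 1.51 → ξ₁ = 3.02 ξ₂.
Substitute: (2·3.02 + 1) ξ₂ = 132.6 → ξ₂ = 18.83 lbmol/h, ξ₁ = 56.87 lbmol/h.
Outlet amounts (n = n₀ + Σ ν·ξ):
  U: 292 − 2(56.87) − 1(18.83) = 159.4
  V: 0 + 1(56.87) = 56.87
  M: 0 + 2(18.83) = 37.66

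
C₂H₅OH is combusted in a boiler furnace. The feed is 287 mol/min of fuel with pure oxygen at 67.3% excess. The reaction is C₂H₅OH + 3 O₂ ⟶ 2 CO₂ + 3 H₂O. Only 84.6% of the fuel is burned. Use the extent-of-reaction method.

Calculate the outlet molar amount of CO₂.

Stoichiometric O₂ = 3 × 287 = 861 mol/min; O₂ fed = 861 × 1.673 = 1440 mol/min.
Fuel reacted = 0.846 × 287 → ξ = 242.8 mol/min.
Outlet (n = n₀ + ν ξ):
  C₂H₅OH: 287 − 1(242.8) = 44.2
  O₂: 1440 − 3(242.8) = 712
  CO₂: 0 + 2(242.8) = 485.6
  H₂O: 0 + 3(242.8) = 728.4

486 mol/min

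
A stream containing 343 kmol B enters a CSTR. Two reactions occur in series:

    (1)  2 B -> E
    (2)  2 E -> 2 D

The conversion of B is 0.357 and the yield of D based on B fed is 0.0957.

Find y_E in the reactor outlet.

0.101

Conversion of B: B consumed = 2ξ₁ = 0.357 × 343 → ξ₁ = 61.23 kmol.
Yield of D: 2ξ₂ / 343 = 0.0957 → ξ₂ = 16.41 kmol.
Outlet amounts (n = n₀ + Σ ν·ξ):
  B: 343 − 2(61.23) = 220.5
  E: 0 + 1(61.23) − 2(16.41) = 28.4
  D: 0 + 2(16.41) = 32.83
Total out = 281.8 kmol; y_E = 28.4 / 281.8 = 0.1008.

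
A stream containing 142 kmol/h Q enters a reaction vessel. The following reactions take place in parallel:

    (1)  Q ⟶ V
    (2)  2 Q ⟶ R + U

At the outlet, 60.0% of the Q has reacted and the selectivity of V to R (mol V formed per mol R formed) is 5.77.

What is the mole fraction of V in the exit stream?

Conversion of Q: Q consumed = 0.6 × 142 = 85.2 kmol/h = 1ξ₁ + 2ξ₂.
Selectivity: 1ξ₁ / (1ξ₂) = 5.77 → ξ₁ = 5.77 ξ₂.
Substitute: (1·5.77 + 2) ξ₂ = 85.2 → ξ₂ = 10.97 kmol/h, ξ₁ = 63.27 kmol/h.
Outlet amounts (n = n₀ + Σ ν·ξ):
  Q: 142 − 1(63.27) − 2(10.97) = 56.8
  V: 0 + 1(63.27) = 63.27
  R: 0 + 1(10.97) = 10.97
  U: 0 + 1(10.97) = 10.97
Total out = 142 kmol/h; y_V = 63.27 / 142 = 0.4456.

0.446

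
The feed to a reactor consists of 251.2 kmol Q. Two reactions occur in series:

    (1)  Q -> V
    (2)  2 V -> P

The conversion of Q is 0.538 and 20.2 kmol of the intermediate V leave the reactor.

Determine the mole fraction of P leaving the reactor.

Conversion of Q: Q consumed = 1ξ₁ = 0.538 × 251.2 → ξ₁ = 135.1 kmol.
V balance: n_V = 0 + 1ξ₁ − 2ξ₂ = 20.2 → ξ₂ = (1·135.1 − 20.2)/2 = 57.47 kmol.
Outlet amounts (n = n₀ + Σ ν·ξ):
  Q: 251.2 − 1(135.1) = 116.1
  V: 0 + 1(135.1) − 2(57.47) = 20.2
  P: 0 + 1(57.47) = 57.47
Total out = 193.7 kmol; y_P = 57.47 / 193.7 = 0.2967.

0.297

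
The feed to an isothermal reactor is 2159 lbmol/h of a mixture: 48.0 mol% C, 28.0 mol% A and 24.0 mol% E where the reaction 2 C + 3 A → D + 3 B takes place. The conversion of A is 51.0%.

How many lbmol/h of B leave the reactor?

308 lbmol/h

A reacted = 0.51 × 604.5 = 308.3 lbmol/h; ν_A = −3, so ξ = 308.3/3 = 102.8 lbmol/h.
Outlet amounts (n = n₀ + ν ξ):
  C: 1036 − 2(102.8) = 830.8
  A: 604.5 − 3(102.8) = 296.2
  D: 0 + 1(102.8) = 102.8
  B: 0 + 3(102.8) = 308.3
  E: 518.2 (inert)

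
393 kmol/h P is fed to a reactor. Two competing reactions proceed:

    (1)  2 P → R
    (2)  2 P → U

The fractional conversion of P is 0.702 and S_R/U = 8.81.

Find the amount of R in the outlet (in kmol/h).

Conversion of P: P consumed = 0.702 × 393 = 275.9 kmol/h = 2ξ₁ + 2ξ₂.
Selectivity: 1ξ₁ / (1ξ₂) = 8.81 → ξ₁ = 8.81 ξ₂.
Substitute: (2·8.81 + 2) ξ₂ = 275.9 → ξ₂ = 14.06 kmol/h, ξ₁ = 123.9 kmol/h.
Outlet amounts (n = n₀ + Σ ν·ξ):
  P: 393 − 2(123.9) − 2(14.06) = 117.1
  R: 0 + 1(123.9) = 123.9
  U: 0 + 1(14.06) = 14.06

124 kmol/h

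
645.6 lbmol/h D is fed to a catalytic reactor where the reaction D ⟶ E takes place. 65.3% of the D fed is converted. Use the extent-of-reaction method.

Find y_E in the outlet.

0.653

D reacted = 0.653 × 645.6 = 421.6 lbmol/h; ν_D = −1, so ξ = 421.6/1 = 421.6 lbmol/h.
Outlet amounts (n = n₀ + ν ξ):
  D: 645.6 − 1(421.6) = 224
  E: 0 + 1(421.6) = 421.6
Total out = 645.6 lbmol/h; y_E = 421.6 / 645.6 = 0.653.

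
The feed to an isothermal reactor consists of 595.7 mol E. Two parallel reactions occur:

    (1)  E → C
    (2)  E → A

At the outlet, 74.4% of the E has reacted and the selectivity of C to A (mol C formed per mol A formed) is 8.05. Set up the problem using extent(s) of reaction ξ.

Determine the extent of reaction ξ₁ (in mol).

Conversion of E: E consumed = 0.744 × 595.7 = 443.2 mol = 1ξ₁ + 1ξ₂.
Selectivity: 1ξ₁ / (1ξ₂) = 8.05 → ξ₁ = 8.05 ξ₂.
Substitute: (1·8.05 + 1) ξ₂ = 443.2 → ξ₂ = 48.97 mol, ξ₁ = 394.2 mol.
Outlet amounts (n = n₀ + Σ ν·ξ):
  E: 595.7 − 1(394.2) − 1(48.97) = 152.5
  C: 0 + 1(394.2) = 394.2
  A: 0 + 1(48.97) = 48.97

ξ₁ = 394 mol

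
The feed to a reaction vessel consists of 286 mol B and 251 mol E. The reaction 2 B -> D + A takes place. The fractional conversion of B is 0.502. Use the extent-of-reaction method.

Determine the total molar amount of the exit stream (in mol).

B reacted = 0.502 × 286 = 143.6 mol; ν_B = −2, so ξ = 143.6/2 = 71.79 mol.
Outlet amounts (n = n₀ + ν ξ):
  B: 286 − 2(71.79) = 142.4
  D: 0 + 1(71.79) = 71.79
  A: 0 + 1(71.79) = 71.79
  E: 251 (inert)
Total out = 142.4 + 71.79 + 71.79 + 251 = 537 mol.

537 mol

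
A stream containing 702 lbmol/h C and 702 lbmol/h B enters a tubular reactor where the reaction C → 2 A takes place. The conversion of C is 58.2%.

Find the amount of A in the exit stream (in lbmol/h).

C reacted = 0.582 × 702 = 408.6 lbmol/h; ν_C = −1, so ξ = 408.6/1 = 408.6 lbmol/h.
Outlet amounts (n = n₀ + ν ξ):
  C: 702 − 1(408.6) = 293.4
  A: 0 + 2(408.6) = 817.1
  B: 702 (inert)

817 lbmol/h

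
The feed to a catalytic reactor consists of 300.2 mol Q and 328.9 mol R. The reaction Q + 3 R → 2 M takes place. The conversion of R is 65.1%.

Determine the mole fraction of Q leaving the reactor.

R reacted = 0.651 × 328.9 = 214.1 mol; ν_R = −3, so ξ = 214.1/3 = 71.37 mol.
Outlet amounts (n = n₀ + ν ξ):
  Q: 300.2 − 1(71.37) = 228.8
  R: 328.9 − 3(71.37) = 114.8
  M: 0 + 2(71.37) = 142.7
Total out = 486.4 mol; y_Q = 228.8 / 486.4 = 0.4705.

0.47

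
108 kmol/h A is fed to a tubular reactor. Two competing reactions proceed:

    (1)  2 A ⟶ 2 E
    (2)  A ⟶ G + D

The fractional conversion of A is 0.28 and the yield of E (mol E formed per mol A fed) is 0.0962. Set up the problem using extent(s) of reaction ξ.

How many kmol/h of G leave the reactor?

19.9 kmol/h

Yield of E: 2ξ₁ / 108 = 0.0962 → ξ₁ = 5.195 kmol/h.
Conversion of A: 2ξ₁ + 1ξ₂ = 0.28 × 108 = 30.24 → ξ₂ = 19.85 kmol/h.
Outlet amounts (n = n₀ + Σ ν·ξ):
  A: 108 − 2(5.195) − 1(19.85) = 77.76
  E: 0 + 2(5.195) = 10.39
  G: 0 + 1(19.85) = 19.85
  D: 0 + 1(19.85) = 19.85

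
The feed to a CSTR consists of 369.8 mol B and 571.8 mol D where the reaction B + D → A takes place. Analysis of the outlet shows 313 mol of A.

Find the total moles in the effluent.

629 mol

For A: n = n₀ + 1ξ → 313 = 0 + 1ξ, giving ξ = 313 mol.
Outlet amounts (n = n₀ + ν ξ):
  B: 369.8 − 1(313) = 56.8
  D: 571.8 − 1(313) = 258.8
  A: 0 + 1(313) = 313
Total out = 56.8 + 258.8 + 313 = 628.6 mol.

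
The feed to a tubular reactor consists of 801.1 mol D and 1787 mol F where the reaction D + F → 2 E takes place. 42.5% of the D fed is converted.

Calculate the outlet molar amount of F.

D reacted = 0.425 × 801.1 = 340.5 mol; ν_D = −1, so ξ = 340.5/1 = 340.5 mol.
Outlet amounts (n = n₀ + ν ξ):
  D: 801.1 − 1(340.5) = 460.6
  F: 1787 − 1(340.5) = 1447
  E: 0 + 2(340.5) = 680.9

1450 mol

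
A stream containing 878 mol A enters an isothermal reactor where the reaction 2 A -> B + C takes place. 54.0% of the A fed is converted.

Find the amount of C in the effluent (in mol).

237 mol

A reacted = 0.54 × 878 = 474.1 mol; ν_A = −2, so ξ = 474.1/2 = 237.1 mol.
Outlet amounts (n = n₀ + ν ξ):
  A: 878 − 2(237.1) = 403.9
  B: 0 + 1(237.1) = 237.1
  C: 0 + 1(237.1) = 237.1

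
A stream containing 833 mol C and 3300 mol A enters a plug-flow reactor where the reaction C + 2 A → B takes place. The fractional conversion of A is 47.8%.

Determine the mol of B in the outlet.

A reacted = 0.478 × 3300 = 1577 mol; ν_A = −2, so ξ = 1577/2 = 788.7 mol.
Outlet amounts (n = n₀ + ν ξ):
  C: 833 − 1(788.7) = 44.3
  A: 3300 − 2(788.7) = 1723
  B: 0 + 1(788.7) = 788.7

789 mol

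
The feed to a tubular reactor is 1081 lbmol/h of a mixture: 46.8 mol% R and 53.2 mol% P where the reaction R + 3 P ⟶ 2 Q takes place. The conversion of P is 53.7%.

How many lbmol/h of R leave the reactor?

P reacted = 0.537 × 575.1 = 308.8 lbmol/h; ν_P = −3, so ξ = 308.8/3 = 102.9 lbmol/h.
Outlet amounts (n = n₀ + ν ξ):
  R: 505.9 − 1(102.9) = 403
  P: 575.1 − 3(102.9) = 266.3
  Q: 0 + 2(102.9) = 205.9

403 lbmol/h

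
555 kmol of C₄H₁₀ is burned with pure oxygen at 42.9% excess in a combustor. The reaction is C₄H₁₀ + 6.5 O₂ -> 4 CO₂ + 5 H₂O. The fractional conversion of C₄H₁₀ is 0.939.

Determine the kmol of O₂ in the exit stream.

Stoichiometric O₂ = 6.5 × 555 = 3608 kmol; O₂ fed = 3608 × 1.429 = 5155 kmol.
Fuel reacted = 0.939 × 555 → ξ = 521.1 kmol.
Outlet (n = n₀ + ν ξ):
  C₄H₁₀: 555 − 1(521.1) = 33.86
  O₂: 5155 − 6.5(521.1) = 1768
  CO₂: 0 + 4(521.1) = 2085
  H₂O: 0 + 5(521.1) = 2606

1770 kmol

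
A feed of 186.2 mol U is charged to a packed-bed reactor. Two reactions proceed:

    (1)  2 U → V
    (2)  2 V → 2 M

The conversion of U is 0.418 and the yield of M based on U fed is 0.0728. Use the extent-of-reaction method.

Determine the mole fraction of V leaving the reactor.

0.172

Conversion of U: U consumed = 2ξ₁ = 0.418 × 186.2 → ξ₁ = 38.92 mol.
Yield of M: 2ξ₂ / 186.2 = 0.0728 → ξ₂ = 6.778 mol.
Outlet amounts (n = n₀ + Σ ν·ξ):
  U: 186.2 − 2(38.92) = 108.4
  V: 0 + 1(38.92) − 2(6.778) = 25.36
  M: 0 + 2(6.778) = 13.56
Total out = 147.3 mol; y_V = 25.36 / 147.3 = 0.1722.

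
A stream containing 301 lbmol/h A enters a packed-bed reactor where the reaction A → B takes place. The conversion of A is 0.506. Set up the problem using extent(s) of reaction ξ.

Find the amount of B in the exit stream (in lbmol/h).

152 lbmol/h

A reacted = 0.506 × 301 = 152.3 lbmol/h; ν_A = −1, so ξ = 152.3/1 = 152.3 lbmol/h.
Outlet amounts (n = n₀ + ν ξ):
  A: 301 − 1(152.3) = 148.7
  B: 0 + 1(152.3) = 152.3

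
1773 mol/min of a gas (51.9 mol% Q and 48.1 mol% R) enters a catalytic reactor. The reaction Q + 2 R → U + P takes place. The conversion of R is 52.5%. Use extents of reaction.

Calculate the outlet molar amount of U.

224 mol/min

R reacted = 0.525 × 852.8 = 447.7 mol/min; ν_R = −2, so ξ = 447.7/2 = 223.9 mol/min.
Outlet amounts (n = n₀ + ν ξ):
  Q: 920.2 − 1(223.9) = 696.3
  R: 852.8 − 2(223.9) = 405.1
  U: 0 + 1(223.9) = 223.9
  P: 0 + 1(223.9) = 223.9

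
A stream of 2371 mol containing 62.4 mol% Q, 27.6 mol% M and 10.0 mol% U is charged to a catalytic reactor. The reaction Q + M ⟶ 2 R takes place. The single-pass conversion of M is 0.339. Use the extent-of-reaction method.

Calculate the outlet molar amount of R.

444 mol

M reacted = 0.339 × 654.4 = 221.8 mol; ν_M = −1, so ξ = 221.8/1 = 221.8 mol.
Outlet amounts (n = n₀ + ν ξ):
  Q: 1480 − 1(221.8) = 1258
  M: 654.4 − 1(221.8) = 432.6
  R: 0 + 2(221.8) = 443.7
  U: 237.1 (inert)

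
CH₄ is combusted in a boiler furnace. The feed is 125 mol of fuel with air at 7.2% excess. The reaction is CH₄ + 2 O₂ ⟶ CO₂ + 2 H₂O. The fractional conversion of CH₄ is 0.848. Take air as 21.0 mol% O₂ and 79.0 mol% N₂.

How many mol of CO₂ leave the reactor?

106 mol

Stoichiometric O₂ = 2 × 125 = 250 mol; O₂ fed = 250 × 1.072 = 268 mol.
N₂ fed = 268 × 79/21 = 1008 mol.
Fuel reacted = 0.848 × 125 → ξ = 106 mol.
Outlet (n = n₀ + ν ξ):
  CH₄: 125 − 1(106) = 19
  O₂: 268 − 2(106) = 56
  N₂: 1008 (inert)
  CO₂: 0 + 1(106) = 106
  H₂O: 0 + 2(106) = 212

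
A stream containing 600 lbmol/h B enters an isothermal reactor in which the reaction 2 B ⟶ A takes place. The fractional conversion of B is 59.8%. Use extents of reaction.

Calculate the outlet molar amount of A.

179 lbmol/h

B reacted = 0.598 × 600 = 358.8 lbmol/h; ν_B = −2, so ξ = 358.8/2 = 179.4 lbmol/h.
Outlet amounts (n = n₀ + ν ξ):
  B: 600 − 2(179.4) = 241.2
  A: 0 + 1(179.4) = 179.4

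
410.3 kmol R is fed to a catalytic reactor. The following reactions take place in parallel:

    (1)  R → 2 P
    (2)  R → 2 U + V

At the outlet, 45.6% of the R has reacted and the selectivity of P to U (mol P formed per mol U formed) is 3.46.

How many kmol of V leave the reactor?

Conversion of R: R consumed = 0.456 × 410.3 = 187.1 kmol = 1ξ₁ + 1ξ₂.
Selectivity: 2ξ₁ / (2ξ₂) = 3.46 → ξ₁ = 3.46 ξ₂.
Substitute: (1·3.46 + 1) ξ₂ = 187.1 → ξ₂ = 41.95 kmol, ξ₁ = 145.1 kmol.
Outlet amounts (n = n₀ + Σ ν·ξ):
  R: 410.3 − 1(145.1) − 1(41.95) = 223.2
  P: 0 + 2(145.1) = 290.3
  U: 0 + 2(41.95) = 83.9
  V: 0 + 1(41.95) = 41.95

41.9 kmol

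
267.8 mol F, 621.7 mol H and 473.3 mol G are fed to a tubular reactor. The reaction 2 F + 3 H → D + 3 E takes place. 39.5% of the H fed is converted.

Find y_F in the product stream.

0.0813

H reacted = 0.395 × 621.7 = 245.6 mol; ν_H = −3, so ξ = 245.6/3 = 81.86 mol.
Outlet amounts (n = n₀ + ν ξ):
  F: 267.8 − 2(81.86) = 104.1
  H: 621.7 − 3(81.86) = 376.1
  D: 0 + 1(81.86) = 81.86
  E: 0 + 3(81.86) = 245.6
  G: 473.3 (inert)
Total out = 1281 mol; y_F = 104.1 / 1281 = 0.08126.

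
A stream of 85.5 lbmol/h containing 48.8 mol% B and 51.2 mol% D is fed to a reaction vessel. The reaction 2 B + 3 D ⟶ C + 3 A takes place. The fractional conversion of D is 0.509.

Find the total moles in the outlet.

78.1 lbmol/h

D reacted = 0.509 × 43.78 = 22.28 lbmol/h; ν_D = −3, so ξ = 22.28/3 = 7.427 lbmol/h.
Outlet amounts (n = n₀ + ν ξ):
  B: 41.72 − 2(7.427) = 26.87
  D: 43.78 − 3(7.427) = 21.49
  C: 0 + 1(7.427) = 7.427
  A: 0 + 3(7.427) = 22.28
Total out = 26.87 + 21.49 + 7.427 + 22.28 = 78.07 lbmol/h.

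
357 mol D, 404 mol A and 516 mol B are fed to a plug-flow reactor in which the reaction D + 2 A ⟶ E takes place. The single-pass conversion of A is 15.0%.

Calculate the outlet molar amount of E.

A reacted = 0.15 × 404 = 60.6 mol; ν_A = −2, so ξ = 60.6/2 = 30.3 mol.
Outlet amounts (n = n₀ + ν ξ):
  D: 357 − 1(30.3) = 326.7
  A: 404 − 2(30.3) = 343.4
  E: 0 + 1(30.3) = 30.3
  B: 516 (inert)

30.3 mol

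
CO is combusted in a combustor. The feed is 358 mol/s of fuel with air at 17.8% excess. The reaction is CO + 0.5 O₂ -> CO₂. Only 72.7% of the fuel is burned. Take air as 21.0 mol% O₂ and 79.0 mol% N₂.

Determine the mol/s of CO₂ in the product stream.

260 mol/s

Stoichiometric O₂ = 0.5 × 358 = 179 mol/s; O₂ fed = 179 × 1.178 = 210.9 mol/s.
N₂ fed = 210.9 × 79/21 = 793.2 mol/s.
Fuel reacted = 0.727 × 358 → ξ = 260.3 mol/s.
Outlet (n = n₀ + ν ξ):
  CO: 358 − 1(260.3) = 97.73
  O₂: 210.9 − 0.5(260.3) = 80.73
  N₂: 793.2 (inert)
  CO₂: 0 + 1(260.3) = 260.3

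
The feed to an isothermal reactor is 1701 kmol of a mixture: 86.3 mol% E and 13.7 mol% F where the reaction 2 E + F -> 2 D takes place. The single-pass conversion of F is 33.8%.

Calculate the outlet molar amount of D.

158 kmol

F reacted = 0.338 × 233 = 78.77 kmol; ν_F = −1, so ξ = 78.77/1 = 78.77 kmol.
Outlet amounts (n = n₀ + ν ξ):
  E: 1468 − 2(78.77) = 1310
  F: 233 − 1(78.77) = 154.3
  D: 0 + 2(78.77) = 157.5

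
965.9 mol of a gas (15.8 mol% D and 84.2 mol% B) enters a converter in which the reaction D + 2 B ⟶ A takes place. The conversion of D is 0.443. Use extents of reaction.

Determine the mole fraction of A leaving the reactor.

0.0814

D reacted = 0.443 × 152.6 = 67.61 mol; ν_D = −1, so ξ = 67.61/1 = 67.61 mol.
Outlet amounts (n = n₀ + ν ξ):
  D: 152.6 − 1(67.61) = 85
  B: 813.3 − 2(67.61) = 678.1
  A: 0 + 1(67.61) = 67.61
Total out = 830.7 mol; y_A = 67.61 / 830.7 = 0.08139.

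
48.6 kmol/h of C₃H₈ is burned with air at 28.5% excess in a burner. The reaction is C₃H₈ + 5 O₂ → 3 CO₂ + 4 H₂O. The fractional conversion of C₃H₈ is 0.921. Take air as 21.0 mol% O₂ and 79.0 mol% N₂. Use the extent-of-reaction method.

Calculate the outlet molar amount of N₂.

1170 kmol/h

Stoichiometric O₂ = 5 × 48.6 = 243 kmol/h; O₂ fed = 243 × 1.285 = 312.3 kmol/h.
N₂ fed = 312.3 × 79/21 = 1175 kmol/h.
Fuel reacted = 0.921 × 48.6 → ξ = 44.76 kmol/h.
Outlet (n = n₀ + ν ξ):
  C₃H₈: 48.6 − 1(44.76) = 3.839
  O₂: 312.3 − 5(44.76) = 88.45
  N₂: 1175 (inert)
  CO₂: 0 + 3(44.76) = 134.3
  H₂O: 0 + 4(44.76) = 179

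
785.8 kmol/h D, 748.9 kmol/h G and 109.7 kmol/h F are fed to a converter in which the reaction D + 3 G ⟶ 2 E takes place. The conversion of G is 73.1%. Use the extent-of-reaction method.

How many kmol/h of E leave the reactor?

365 kmol/h

G reacted = 0.731 × 748.9 = 547.4 kmol/h; ν_G = −3, so ξ = 547.4/3 = 182.5 kmol/h.
Outlet amounts (n = n₀ + ν ξ):
  D: 785.8 − 1(182.5) = 603.3
  G: 748.9 − 3(182.5) = 201.5
  E: 0 + 2(182.5) = 365
  F: 109.7 (inert)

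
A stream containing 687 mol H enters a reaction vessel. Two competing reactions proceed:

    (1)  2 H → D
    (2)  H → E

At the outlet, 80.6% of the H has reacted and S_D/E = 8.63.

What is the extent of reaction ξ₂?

ξ₂ = 30.3 mol

Conversion of H: H consumed = 0.806 × 687 = 553.7 mol = 2ξ₁ + 1ξ₂.
Selectivity: 1ξ₁ / (1ξ₂) = 8.63 → ξ₁ = 8.63 ξ₂.
Substitute: (2·8.63 + 1) ξ₂ = 553.7 → ξ₂ = 30.32 mol, ξ₁ = 261.7 mol.
Outlet amounts (n = n₀ + Σ ν·ξ):
  H: 687 − 2(261.7) − 1(30.32) = 133.3
  D: 0 + 1(261.7) = 261.7
  E: 0 + 1(30.32) = 30.32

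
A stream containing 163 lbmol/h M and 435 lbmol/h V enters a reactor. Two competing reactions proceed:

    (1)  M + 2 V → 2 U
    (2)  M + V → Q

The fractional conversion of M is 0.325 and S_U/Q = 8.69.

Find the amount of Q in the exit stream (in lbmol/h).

9.91 lbmol/h

Conversion of M: M consumed = 0.325 × 163 = 52.98 lbmol/h = 1ξ₁ + 1ξ₂.
Selectivity: 2ξ₁ / (1ξ₂) = 8.69 → ξ₁ = 4.345 ξ₂.
Substitute: (1·4.345 + 1) ξ₂ = 52.98 → ξ₂ = 9.911 lbmol/h, ξ₁ = 43.06 lbmol/h.
Outlet amounts (n = n₀ + Σ ν·ξ):
  M: 163 − 1(43.06) − 1(9.911) = 110
  V: 435 − 2(43.06) − 1(9.911) = 339
  U: 0 + 2(43.06) = 86.13
  Q: 0 + 1(9.911) = 9.911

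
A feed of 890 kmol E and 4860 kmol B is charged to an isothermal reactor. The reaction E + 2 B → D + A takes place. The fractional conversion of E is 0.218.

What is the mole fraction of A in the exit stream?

E reacted = 0.218 × 890 = 194 kmol; ν_E = −1, so ξ = 194/1 = 194 kmol.
Outlet amounts (n = n₀ + ν ξ):
  E: 890 − 1(194) = 696
  B: 4860 − 2(194) = 4472
  D: 0 + 1(194) = 194
  A: 0 + 1(194) = 194
Total out = 5556 kmol; y_A = 194 / 5556 = 0.03492.

0.0349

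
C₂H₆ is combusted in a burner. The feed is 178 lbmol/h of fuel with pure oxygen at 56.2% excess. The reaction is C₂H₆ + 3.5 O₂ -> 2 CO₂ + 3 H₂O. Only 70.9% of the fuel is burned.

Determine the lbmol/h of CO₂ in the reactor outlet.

252 lbmol/h

Stoichiometric O₂ = 3.5 × 178 = 623 lbmol/h; O₂ fed = 623 × 1.562 = 973.1 lbmol/h.
Fuel reacted = 0.709 × 178 → ξ = 126.2 lbmol/h.
Outlet (n = n₀ + ν ξ):
  C₂H₆: 178 − 1(126.2) = 51.8
  O₂: 973.1 − 3.5(126.2) = 531.4
  CO₂: 0 + 2(126.2) = 252.4
  H₂O: 0 + 3(126.2) = 378.6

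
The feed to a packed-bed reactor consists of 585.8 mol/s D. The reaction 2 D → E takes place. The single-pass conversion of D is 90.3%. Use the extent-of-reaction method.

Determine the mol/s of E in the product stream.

264 mol/s

D reacted = 0.903 × 585.8 = 529 mol/s; ν_D = −2, so ξ = 529/2 = 264.5 mol/s.
Outlet amounts (n = n₀ + ν ξ):
  D: 585.8 − 2(264.5) = 56.82
  E: 0 + 1(264.5) = 264.5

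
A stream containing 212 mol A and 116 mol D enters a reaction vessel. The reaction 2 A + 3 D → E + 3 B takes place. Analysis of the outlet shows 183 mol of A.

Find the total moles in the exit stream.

For A: n = n₀ − 2ξ → 183 = 212 − 2ξ, giving ξ = 14.5 mol.
Outlet amounts (n = n₀ + ν ξ):
  A: 212 − 2(14.5) = 183
  D: 116 − 3(14.5) = 72.5
  E: 0 + 1(14.5) = 14.5
  B: 0 + 3(14.5) = 43.5
Total out = 183 + 72.5 + 14.5 + 43.5 = 313.5 mol.

314 mol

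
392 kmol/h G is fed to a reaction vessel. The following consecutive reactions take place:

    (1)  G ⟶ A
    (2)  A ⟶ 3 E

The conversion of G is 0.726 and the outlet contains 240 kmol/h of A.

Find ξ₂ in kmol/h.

Conversion of G: G consumed = 1ξ₁ = 0.726 × 392 → ξ₁ = 284.6 kmol/h.
A balance: n_A = 0 + 1ξ₁ − 1ξ₂ = 240 → ξ₂ = (1·284.6 − 240)/1 = 44.59 kmol/h.
Outlet amounts (n = n₀ + Σ ν·ξ):
  G: 392 − 1(284.6) = 107.4
  A: 0 + 1(284.6) − 1(44.59) = 240
  E: 0 + 3(44.59) = 133.8

ξ₂ = 44.6 kmol/h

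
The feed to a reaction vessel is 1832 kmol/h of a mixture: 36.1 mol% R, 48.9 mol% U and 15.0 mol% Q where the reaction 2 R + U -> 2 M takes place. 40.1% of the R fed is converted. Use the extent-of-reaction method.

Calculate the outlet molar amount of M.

265 kmol/h

R reacted = 0.401 × 661.4 = 265.2 kmol/h; ν_R = −2, so ξ = 265.2/2 = 132.6 kmol/h.
Outlet amounts (n = n₀ + ν ξ):
  R: 661.4 − 2(132.6) = 396.1
  U: 895.8 − 1(132.6) = 763.2
  M: 0 + 2(132.6) = 265.2
  Q: 274.8 (inert)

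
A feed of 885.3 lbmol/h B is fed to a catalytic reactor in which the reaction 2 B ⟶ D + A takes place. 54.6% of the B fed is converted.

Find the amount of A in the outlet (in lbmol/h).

B reacted = 0.546 × 885.3 = 483.4 lbmol/h; ν_B = −2, so ξ = 483.4/2 = 241.7 lbmol/h.
Outlet amounts (n = n₀ + ν ξ):
  B: 885.3 − 2(241.7) = 401.9
  D: 0 + 1(241.7) = 241.7
  A: 0 + 1(241.7) = 241.7

242 lbmol/h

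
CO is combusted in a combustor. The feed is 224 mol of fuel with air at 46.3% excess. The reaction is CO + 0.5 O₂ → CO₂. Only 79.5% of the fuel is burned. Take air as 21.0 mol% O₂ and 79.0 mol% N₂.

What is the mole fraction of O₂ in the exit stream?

Stoichiometric O₂ = 0.5 × 224 = 112 mol; O₂ fed = 112 × 1.463 = 163.9 mol.
N₂ fed = 163.9 × 79/21 = 616.4 mol.
Fuel reacted = 0.795 × 224 → ξ = 178.1 mol.
Outlet (n = n₀ + ν ξ):
  CO: 224 − 1(178.1) = 45.92
  O₂: 163.9 − 0.5(178.1) = 74.82
  N₂: 616.4 (inert)
  CO₂: 0 + 1(178.1) = 178.1
Total out = 915.2 mol; y_O₂ = 74.82 / 915.2 = 0.08175.

0.0817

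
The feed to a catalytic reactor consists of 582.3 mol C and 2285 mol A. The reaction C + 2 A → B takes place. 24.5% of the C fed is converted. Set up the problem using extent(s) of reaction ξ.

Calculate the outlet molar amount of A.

2000 mol

C reacted = 0.245 × 582.3 = 142.7 mol; ν_C = −1, so ξ = 142.7/1 = 142.7 mol.
Outlet amounts (n = n₀ + ν ξ):
  C: 582.3 − 1(142.7) = 439.6
  A: 2285 − 2(142.7) = 2000
  B: 0 + 1(142.7) = 142.7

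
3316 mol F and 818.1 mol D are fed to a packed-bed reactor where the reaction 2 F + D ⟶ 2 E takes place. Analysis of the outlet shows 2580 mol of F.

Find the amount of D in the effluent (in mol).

For F: n = n₀ − 2ξ → 2580 = 3316 − 2ξ, giving ξ = 368 mol.
Outlet amounts (n = n₀ + ν ξ):
  F: 3316 − 2(368) = 2580
  D: 818.1 − 1(368) = 450.1
  E: 0 + 2(368) = 736

450 mol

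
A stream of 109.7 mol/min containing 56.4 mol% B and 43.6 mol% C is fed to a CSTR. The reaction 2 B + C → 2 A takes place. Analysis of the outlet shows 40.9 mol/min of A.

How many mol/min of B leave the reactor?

For A: n = n₀ + 2ξ → 40.9 = 0 + 2ξ, giving ξ = 20.45 mol/min.
Outlet amounts (n = n₀ + ν ξ):
  B: 61.87 − 2(20.45) = 20.97
  C: 47.83 − 1(20.45) = 27.38
  A: 0 + 2(20.45) = 40.9

21 mol/min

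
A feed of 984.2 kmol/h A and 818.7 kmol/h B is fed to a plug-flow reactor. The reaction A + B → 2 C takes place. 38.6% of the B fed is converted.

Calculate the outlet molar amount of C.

632 kmol/h

B reacted = 0.386 × 818.7 = 316 kmol/h; ν_B = −1, so ξ = 316/1 = 316 kmol/h.
Outlet amounts (n = n₀ + ν ξ):
  A: 984.2 − 1(316) = 668.2
  B: 818.7 − 1(316) = 502.7
  C: 0 + 2(316) = 632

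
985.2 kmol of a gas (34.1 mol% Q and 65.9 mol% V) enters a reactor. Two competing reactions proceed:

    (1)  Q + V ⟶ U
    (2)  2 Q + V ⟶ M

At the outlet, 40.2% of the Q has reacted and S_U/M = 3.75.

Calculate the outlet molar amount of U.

88.1 kmol

Conversion of Q: Q consumed = 0.402 × 336 = 135.1 kmol = 1ξ₁ + 2ξ₂.
Selectivity: 1ξ₁ / (1ξ₂) = 3.75 → ξ₁ = 3.75 ξ₂.
Substitute: (1·3.75 + 2) ξ₂ = 135.1 → ξ₂ = 23.49 kmol, ξ₁ = 88.08 kmol.
Outlet amounts (n = n₀ + Σ ν·ξ):
  Q: 336 − 1(88.08) − 2(23.49) = 200.9
  V: 649.2 − 1(88.08) − 1(23.49) = 537.7
  U: 0 + 1(88.08) = 88.08
  M: 0 + 1(23.49) = 23.49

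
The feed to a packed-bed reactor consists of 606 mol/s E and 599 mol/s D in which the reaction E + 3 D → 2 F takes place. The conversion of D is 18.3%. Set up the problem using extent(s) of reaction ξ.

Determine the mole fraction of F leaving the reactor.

D reacted = 0.183 × 599 = 109.6 mol/s; ν_D = −3, so ξ = 109.6/3 = 36.54 mol/s.
Outlet amounts (n = n₀ + ν ξ):
  E: 606 − 1(36.54) = 569.5
  D: 599 − 3(36.54) = 489.4
  F: 0 + 2(36.54) = 73.08
Total out = 1132 mol/s; y_F = 73.08 / 1132 = 0.06456.

0.0646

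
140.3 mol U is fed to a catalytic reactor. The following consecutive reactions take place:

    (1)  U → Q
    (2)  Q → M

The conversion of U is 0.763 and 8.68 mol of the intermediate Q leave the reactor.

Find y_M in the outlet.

Conversion of U: U consumed = 1ξ₁ = 0.763 × 140.3 → ξ₁ = 107 mol.
Q balance: n_Q = 0 + 1ξ₁ − 1ξ₂ = 8.68 → ξ₂ = (1·107 − 8.68)/1 = 98.37 mol.
Outlet amounts (n = n₀ + Σ ν·ξ):
  U: 140.3 − 1(107) = 33.25
  Q: 0 + 1(107) − 1(98.37) = 8.68
  M: 0 + 1(98.37) = 98.37
Total out = 140.3 mol; y_M = 98.37 / 140.3 = 0.7011.

0.701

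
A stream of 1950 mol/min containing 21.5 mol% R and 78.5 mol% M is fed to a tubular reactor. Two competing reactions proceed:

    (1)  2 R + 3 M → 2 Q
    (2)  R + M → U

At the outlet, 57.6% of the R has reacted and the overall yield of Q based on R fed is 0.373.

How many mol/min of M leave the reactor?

Yield of Q: 2ξ₁ / 419.2 = 0.373 → ξ₁ = 78.19 mol/min.
Conversion of R: 2ξ₁ + 1ξ₂ = 0.576 × 419.2 = 241.5 → ξ₂ = 85.11 mol/min.
Outlet amounts (n = n₀ + Σ ν·ξ):
  R: 419.2 − 2(78.19) − 1(85.11) = 177.8
  M: 1531 − 3(78.19) − 1(85.11) = 1211
  Q: 0 + 2(78.19) = 156.4
  U: 0 + 1(85.11) = 85.11

1210 mol/min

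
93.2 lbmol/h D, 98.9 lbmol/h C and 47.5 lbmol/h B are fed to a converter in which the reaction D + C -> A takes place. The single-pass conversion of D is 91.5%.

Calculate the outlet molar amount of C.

D reacted = 0.915 × 93.2 = 85.28 lbmol/h; ν_D = −1, so ξ = 85.28/1 = 85.28 lbmol/h.
Outlet amounts (n = n₀ + ν ξ):
  D: 93.2 − 1(85.28) = 7.922
  C: 98.9 − 1(85.28) = 13.62
  A: 0 + 1(85.28) = 85.28
  B: 47.5 (inert)

13.6 lbmol/h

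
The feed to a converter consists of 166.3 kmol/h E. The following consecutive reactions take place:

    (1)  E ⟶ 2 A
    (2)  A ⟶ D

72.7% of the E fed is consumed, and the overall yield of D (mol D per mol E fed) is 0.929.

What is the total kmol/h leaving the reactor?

Conversion of E: E consumed = 1ξ₁ = 0.727 × 166.3 → ξ₁ = 120.9 kmol/h.
Yield of D: 1ξ₂ / 166.3 = 0.929 → ξ₂ = 154.5 kmol/h.
Outlet amounts (n = n₀ + Σ ν·ξ):
  E: 166.3 − 1(120.9) = 45.4
  A: 0 + 2(120.9) − 1(154.5) = 87.31
  D: 0 + 1(154.5) = 154.5
Total out = 45.4 + 87.31 + 154.5 = 287.2 kmol/h.

287 kmol/h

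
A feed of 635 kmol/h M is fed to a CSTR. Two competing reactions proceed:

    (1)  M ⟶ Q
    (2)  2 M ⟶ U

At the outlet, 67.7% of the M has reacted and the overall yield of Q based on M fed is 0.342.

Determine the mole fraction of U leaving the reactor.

Yield of Q: 1ξ₁ / 635 = 0.342 → ξ₁ = 217.2 kmol/h.
Conversion of M: 1ξ₁ + 2ξ₂ = 0.677 × 635 = 429.9 → ξ₂ = 106.4 kmol/h.
Outlet amounts (n = n₀ + Σ ν·ξ):
  M: 635 − 1(217.2) − 2(106.4) = 205.1
  Q: 0 + 1(217.2) = 217.2
  U: 0 + 1(106.4) = 106.4
Total out = 528.6 kmol/h; y_U = 106.4 / 528.6 = 0.2012.

0.201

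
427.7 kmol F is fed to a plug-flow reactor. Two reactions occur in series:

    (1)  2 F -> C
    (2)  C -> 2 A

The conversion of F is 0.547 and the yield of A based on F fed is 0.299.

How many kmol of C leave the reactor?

53 kmol

Conversion of F: F consumed = 2ξ₁ = 0.547 × 427.7 → ξ₁ = 117 kmol.
Yield of A: 2ξ₂ / 427.7 = 0.299 → ξ₂ = 63.94 kmol.
Outlet amounts (n = n₀ + Σ ν·ξ):
  F: 427.7 − 2(117) = 193.7
  C: 0 + 1(117) − 1(63.94) = 53.03
  A: 0 + 2(63.94) = 127.9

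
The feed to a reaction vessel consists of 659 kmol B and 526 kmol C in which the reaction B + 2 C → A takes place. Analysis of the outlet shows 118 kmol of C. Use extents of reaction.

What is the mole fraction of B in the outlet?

0.586

For C: n = n₀ − 2ξ → 118 = 526 − 2ξ, giving ξ = 204 kmol.
Outlet amounts (n = n₀ + ν ξ):
  B: 659 − 1(204) = 455
  C: 526 − 2(204) = 118
  A: 0 + 1(204) = 204
Total out = 777 kmol; y_B = 455 / 777 = 0.5856.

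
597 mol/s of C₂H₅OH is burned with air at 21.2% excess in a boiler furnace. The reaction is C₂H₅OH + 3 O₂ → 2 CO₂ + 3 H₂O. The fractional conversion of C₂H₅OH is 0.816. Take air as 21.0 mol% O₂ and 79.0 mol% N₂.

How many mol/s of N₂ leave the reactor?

Stoichiometric O₂ = 3 × 597 = 1791 mol/s; O₂ fed = 1791 × 1.212 = 2171 mol/s.
N₂ fed = 2171 × 79/21 = 8166 mol/s.
Fuel reacted = 0.816 × 597 → ξ = 487.2 mol/s.
Outlet (n = n₀ + ν ξ):
  C₂H₅OH: 597 − 1(487.2) = 109.8
  O₂: 2171 − 3(487.2) = 709.2
  N₂: 8166 (inert)
  CO₂: 0 + 2(487.2) = 974.3
  H₂O: 0 + 3(487.2) = 1461

8170 mol/s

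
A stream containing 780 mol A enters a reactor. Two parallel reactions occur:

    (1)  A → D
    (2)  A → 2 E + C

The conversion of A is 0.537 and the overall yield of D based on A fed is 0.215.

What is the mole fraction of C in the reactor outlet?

Yield of D: 1ξ₁ / 780 = 0.215 → ξ₁ = 167.7 mol.
Conversion of A: 1ξ₁ + 1ξ₂ = 0.537 × 780 = 418.9 → ξ₂ = 251.2 mol.
Outlet amounts (n = n₀ + Σ ν·ξ):
  A: 780 − 1(167.7) − 1(251.2) = 361.1
  D: 0 + 1(167.7) = 167.7
  E: 0 + 2(251.2) = 502.3
  C: 0 + 1(251.2) = 251.2
Total out = 1282 mol; y_C = 251.2 / 1282 = 0.1959.

0.196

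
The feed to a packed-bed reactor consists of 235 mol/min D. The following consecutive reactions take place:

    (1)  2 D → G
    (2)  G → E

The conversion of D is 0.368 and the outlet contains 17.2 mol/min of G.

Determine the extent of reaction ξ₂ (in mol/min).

ξ₂ = 26 mol/min

Conversion of D: D consumed = 2ξ₁ = 0.368 × 235 → ξ₁ = 43.24 mol/min.
G balance: n_G = 0 + 1ξ₁ − 1ξ₂ = 17.2 → ξ₂ = (1·43.24 − 17.2)/1 = 26.04 mol/min.
Outlet amounts (n = n₀ + Σ ν·ξ):
  D: 235 − 2(43.24) = 148.5
  G: 0 + 1(43.24) − 1(26.04) = 17.2
  E: 0 + 1(26.04) = 26.04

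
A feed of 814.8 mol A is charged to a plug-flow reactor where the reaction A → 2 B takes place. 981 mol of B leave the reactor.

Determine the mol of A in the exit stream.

324 mol

For B: n = n₀ + 2ξ → 981 = 0 + 2ξ, giving ξ = 490.5 mol.
Outlet amounts (n = n₀ + ν ξ):
  A: 814.8 − 1(490.5) = 324.3
  B: 0 + 2(490.5) = 981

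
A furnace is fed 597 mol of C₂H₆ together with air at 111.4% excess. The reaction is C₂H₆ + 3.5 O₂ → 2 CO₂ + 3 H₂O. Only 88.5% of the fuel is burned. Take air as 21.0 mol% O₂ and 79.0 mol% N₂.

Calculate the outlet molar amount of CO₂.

1060 mol

Stoichiometric O₂ = 3.5 × 597 = 2090 mol; O₂ fed = 2090 × 2.114 = 4417 mol.
N₂ fed = 4417 × 79/21 = 16620 mol.
Fuel reacted = 0.885 × 597 → ξ = 528.3 mol.
Outlet (n = n₀ + ν ξ):
  C₂H₆: 597 − 1(528.3) = 68.65
  O₂: 4417 − 3.5(528.3) = 2568
  N₂: 16620 (inert)
  CO₂: 0 + 2(528.3) = 1057
  H₂O: 0 + 3(528.3) = 1585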